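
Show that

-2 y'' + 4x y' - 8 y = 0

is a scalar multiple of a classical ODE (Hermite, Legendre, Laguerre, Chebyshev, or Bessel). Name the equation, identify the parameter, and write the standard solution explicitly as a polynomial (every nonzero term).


All three coefficients share the factor -2; dividing through by -2 gives  y'' - 2x y' + 4 y = 0.
This matches the Hermite equation y'' - 2x y' + 2n y = 0 with 2n = 4, so n = 2; the polynomial solution is H_2(x).
With y = sum_k a_k x^k, matching x^k gives (k+2)(k+1) a_{k+2} = 2(k - n) a_k = 2(k - 2) a_k. The right side vanishes at k = 2, so the series with the parity of 2 terminates at degree 2.
Standard normalization: leading coefficient of H_n is 2^n, so a_2 = 2^2 = 4. Work downward with a_k = (k+1)(k+2) a_{k+2} / (2(k - n)):
  a_0 = (1)(2)(4) / (2(0 - 2)) = 8/(-4) = -2
Hence H_2(x) = 4 x^2 - 2.

H_2(x); series = 4 x^2 - 2


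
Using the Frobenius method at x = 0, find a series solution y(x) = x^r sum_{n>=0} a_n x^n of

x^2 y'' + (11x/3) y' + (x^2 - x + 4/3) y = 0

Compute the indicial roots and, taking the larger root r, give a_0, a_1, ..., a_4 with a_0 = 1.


Write in Frobenius form y'' + (p(x)/x) y' + (q(x)/x^2) y = 0:
  p(x) = 11/3,  q(x) = x^2 - x + 4/3.
Indicial equation: r(r-1) + (11/3) r + (4/3) = 0 -> roots r_1 = -2/3, r_2 = -2.
Take r = r_1 = -2/3. Let y(x) = x^r sum_{n>=0} a_n x^n with a_0 = 1.
Substitute y = x^r sum a_n x^n and match x^{r+n}. The recurrence is
  D(n) a_n - 1 a_{n-1} + 1 a_{n-2} = 0,  where D(n) = (r+n)(r+n-1) + (11/3)(r+n) + (4/3).
  a_n = [1 a_{n-1} - 1 a_{n-2}] / D(n).
Since the indicial polynomial factors as (r - r_1)(r - r_2), D(n) = (r_1 + n - r_1)(r_1 + n - r_2) = n(n + 4/3).
Evaluating step by step (a_0 = 1):
  n = 1: D(1) = 1(1 + 4/3) = 7/3; numerator = 1(1) = 1; a_1 = (1)/(7/3) = 3/7
  n = 2: D(2) = 2(2 + 4/3) = 20/3; numerator = 1(3/7) - 1(1) = -4/7; a_2 = (-4/7)/(20/3) = -3/35
  n = 3: D(3) = 3(3 + 4/3) = 13; numerator = 1(-3/35) - 1(3/7) = -18/35; a_3 = (-18/35)/(13) = -18/455
  n = 4: D(4) = 4(4 + 4/3) = 64/3; numerator = 1(-18/455) - 1(-3/35) = 3/65; a_4 = (3/65)/(64/3) = 9/4160

r = -2/3; a_0 = 1; a_1 = 3/7; a_2 = -3/35; a_3 = -18/455; a_4 = 9/4160


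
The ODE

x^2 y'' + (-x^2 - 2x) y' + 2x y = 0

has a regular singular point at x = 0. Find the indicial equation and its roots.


Divide by x^2 to reach normal form y'' + P_1(x) y' + P_2(x) y = 0 with P_1(x) = -1 - 2/x and P_2(x) = 2/x.
x = 0 is a singular point because the y'-coefficient -1 - 2/x has a pole at x = 0 and the y-coefficient 2/x has a pole at x = 0.
It is a regular singular point because x P_1(x) = p(x) = -x - 2 and x^2 P_2(x) = q(x) = 2x are polynomials, hence analytic at x = 0.
p(0) = -2,  q(0) = 0.
Indicial equation: r(r-1) + p(0) r + q(0) = 0, i.e. r^2 + (p(0) - 1) r + q(0) = 0, i.e. r^2 - 3 r = 0.
Discriminant: (-3)^2 - 4(0) = 9, so r = (3 ± 3)/2.
Solving: r_1 = 3, r_2 = 0.

indicial: r^2 - 3 r = 0; roots r_1 = 3, r_2 = 0


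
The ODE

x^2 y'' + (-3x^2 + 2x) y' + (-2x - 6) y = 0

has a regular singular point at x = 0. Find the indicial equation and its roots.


Divide by x^2 to reach normal form y'' + P_1(x) y' + P_2(x) y = 0 with P_1(x) = -3 + 2/x and P_2(x) = -2/x - 6/x^2.
x = 0 is a singular point because the y'-coefficient -3 + 2/x has a pole at x = 0 and the y-coefficient -2/x - 6/x^2 has a pole at x = 0.
It is a regular singular point because x P_1(x) = p(x) = 2 - 3x and x^2 P_2(x) = q(x) = -2x - 6 are polynomials, hence analytic at x = 0.
p(0) = 2,  q(0) = -6.
Indicial equation: r(r-1) + p(0) r + q(0) = 0, i.e. r^2 + (p(0) - 1) r + q(0) = 0, i.e. r^2 + 1 r - 6 = 0.
Discriminant: (1)^2 - 4(-6) = 25, so r = (-1 ± 5)/2.
Solving: r_1 = 2, r_2 = -3.

indicial: r^2 + 1 r - 6 = 0; roots r_1 = 2, r_2 = -3


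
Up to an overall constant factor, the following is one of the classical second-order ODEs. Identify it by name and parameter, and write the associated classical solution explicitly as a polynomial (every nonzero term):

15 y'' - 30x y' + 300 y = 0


All three coefficients share the factor 15; dividing through by 15 gives  y'' - 2x y' + 20 y = 0.
This matches the Hermite equation y'' - 2x y' + 2n y = 0 with 2n = 20, so n = 10; the polynomial solution is H_10(x).
With y = sum_k a_k x^k, matching x^k gives (k+2)(k+1) a_{k+2} = 2(k - n) a_k = 2(k - 10) a_k. The right side vanishes at k = 10, so the series with the parity of 10 terminates at degree 10.
Standard normalization: leading coefficient of H_n is 2^n, so a_10 = 2^10 = 1024. Work downward with a_k = (k+1)(k+2) a_{k+2} / (2(k - n)):
  a_8 = (9)(10)(1024) / (2(8 - 10)) = 92160/(-4) = -23040
  a_6 = (7)(8)(-23040) / (2(6 - 10)) = -1290240/(-8) = 161280
  a_4 = (5)(6)(161280) / (2(4 - 10)) = 4838400/(-12) = -403200
  a_2 = (3)(4)(-403200) / (2(2 - 10)) = -4838400/(-16) = 302400
  a_0 = (1)(2)(302400) / (2(0 - 10)) = 604800/(-20) = -30240
Hence H_10(x) = 1024 x^10 - 23040 x^8 + 161280 x^6 - 403200 x^4 + 302400 x^2 - 30240.

H_10(x); series = 1024 x^10 - 23040 x^8 + 161280 x^6 - 403200 x^4 + 302400 x^2 - 30240


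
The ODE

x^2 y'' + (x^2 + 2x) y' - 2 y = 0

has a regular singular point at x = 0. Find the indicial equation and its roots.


Divide by x^2 to reach normal form y'' + P_1(x) y' + P_2(x) y = 0 with P_1(x) = 1 + 2/x and P_2(x) = -2/x^2.
x = 0 is a singular point because the y'-coefficient 1 + 2/x has a pole at x = 0 and the y-coefficient -2/x^2 has a pole at x = 0.
It is a regular singular point because x P_1(x) = p(x) = x + 2 and x^2 P_2(x) = q(x) = -2 are polynomials, hence analytic at x = 0.
p(0) = 2,  q(0) = -2.
Indicial equation: r(r-1) + p(0) r + q(0) = 0, i.e. r^2 + (p(0) - 1) r + q(0) = 0, i.e. r^2 + 1 r - 2 = 0.
Discriminant: (1)^2 - 4(-2) = 9, so r = (-1 ± 3)/2.
Solving: r_1 = 1, r_2 = -2.

indicial: r^2 + 1 r - 2 = 0; roots r_1 = 1, r_2 = -2


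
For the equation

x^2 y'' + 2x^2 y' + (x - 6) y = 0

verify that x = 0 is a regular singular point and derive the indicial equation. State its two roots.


Divide by x^2 to reach normal form y'' + P_1(x) y' + P_2(x) y = 0 with P_1(x) = 2 and P_2(x) = 1/x - 6/x^2.
x = 0 is a singular point because the y-coefficient 1/x - 6/x^2 has a pole at x = 0.
It is a regular singular point because x P_1(x) = p(x) = 2x and x^2 P_2(x) = q(x) = x - 6 are polynomials, hence analytic at x = 0.
p(0) = 0,  q(0) = -6.
Indicial equation: r(r-1) + p(0) r + q(0) = 0, i.e. r^2 + (p(0) - 1) r + q(0) = 0, i.e. r^2 - 1 r - 6 = 0.
Discriminant: (-1)^2 - 4(-6) = 25, so r = (1 ± 5)/2.
Solving: r_1 = 3, r_2 = -2.

indicial: r^2 - 1 r - 6 = 0; roots r_1 = 3, r_2 = -2


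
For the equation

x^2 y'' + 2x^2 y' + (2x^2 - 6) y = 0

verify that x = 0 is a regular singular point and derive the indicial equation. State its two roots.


Divide by x^2 to reach normal form y'' + P_1(x) y' + P_2(x) y = 0 with P_1(x) = 2 and P_2(x) = 2 - 6/x^2.
x = 0 is a singular point because the y-coefficient 2 - 6/x^2 has a pole at x = 0.
It is a regular singular point because x P_1(x) = p(x) = 2x and x^2 P_2(x) = q(x) = 2x^2 - 6 are polynomials, hence analytic at x = 0.
p(0) = 0,  q(0) = -6.
Indicial equation: r(r-1) + p(0) r + q(0) = 0, i.e. r^2 + (p(0) - 1) r + q(0) = 0, i.e. r^2 - 1 r - 6 = 0.
Discriminant: (-1)^2 - 4(-6) = 25, so r = (1 ± 5)/2.
Solving: r_1 = 3, r_2 = -2.

indicial: r^2 - 1 r - 6 = 0; roots r_1 = 3, r_2 = -2


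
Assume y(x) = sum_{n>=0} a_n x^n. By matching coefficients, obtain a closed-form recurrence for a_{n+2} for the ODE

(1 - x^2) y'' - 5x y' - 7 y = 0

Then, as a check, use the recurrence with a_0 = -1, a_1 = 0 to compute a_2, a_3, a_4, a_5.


Substitute y = sum_n a_n x^n.
(1 - 1 x^2) y'' contributes (n+2)(n+1) a_{n+2} - n(n-1) a_n at x^n.
-5 x y'(x) contributes -5 n a_n at x^n.
-7 y(x) contributes -7 a_n at x^n.
Matching x^n: (n+2)(n+1) a_{n+2} + (-n(n-1) - 5 n - 7) a_n = 0.
Thus a_{n+2} = (n(n-1) + 5 n + 7) / ((n+1)(n+2)) * a_n.

Check with a_0 = -1, a_1 = 0 (apply the recurrence for n = 0, 1, 2, 3): a_0 = -1, a_1 = 0, a_2 = -7/2, a_3 = 0, a_4 = -133/24, a_5 = 0.

a_(n+2) = (n(n-1) + 5 n + 7) / ((n+1)(n+2)) * a_n; check: a_0 = -1, a_1 = 0, a_2 = -7/2, a_3 = 0, a_4 = -133/24, a_5 = 0


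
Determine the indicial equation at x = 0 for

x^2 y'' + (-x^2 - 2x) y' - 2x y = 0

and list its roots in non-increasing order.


Divide by x^2 to reach normal form y'' + P_1(x) y' + P_2(x) y = 0 with P_1(x) = -1 - 2/x and P_2(x) = -2/x.
x = 0 is a singular point because the y'-coefficient -1 - 2/x has a pole at x = 0 and the y-coefficient -2/x has a pole at x = 0.
It is a regular singular point because x P_1(x) = p(x) = -x - 2 and x^2 P_2(x) = q(x) = -2x are polynomials, hence analytic at x = 0.
p(0) = -2,  q(0) = 0.
Indicial equation: r(r-1) + p(0) r + q(0) = 0, i.e. r^2 + (p(0) - 1) r + q(0) = 0, i.e. r^2 - 3 r = 0.
Discriminant: (-3)^2 - 4(0) = 9, so r = (3 ± 3)/2.
Solving: r_1 = 3, r_2 = 0.

indicial: r^2 - 3 r = 0; roots r_1 = 3, r_2 = 0


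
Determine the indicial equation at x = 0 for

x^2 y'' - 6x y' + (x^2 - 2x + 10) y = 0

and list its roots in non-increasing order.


Divide by x^2 to reach normal form y'' + P_1(x) y' + P_2(x) y = 0 with P_1(x) = -6/x and P_2(x) = 1 - 2/x + 10/x^2.
x = 0 is a singular point because the y'-coefficient -6/x has a pole at x = 0 and the y-coefficient 1 - 2/x + 10/x^2 has a pole at x = 0.
It is a regular singular point because x P_1(x) = p(x) = -6 and x^2 P_2(x) = q(x) = x^2 - 2x + 10 are polynomials, hence analytic at x = 0.
p(0) = -6,  q(0) = 10.
Indicial equation: r(r-1) + p(0) r + q(0) = 0, i.e. r^2 + (p(0) - 1) r + q(0) = 0, i.e. r^2 - 7 r + 10 = 0.
Discriminant: (-7)^2 - 4(10) = 9, so r = (7 ± 3)/2.
Solving: r_1 = 5, r_2 = 2.

indicial: r^2 - 7 r + 10 = 0; roots r_1 = 5, r_2 = 2


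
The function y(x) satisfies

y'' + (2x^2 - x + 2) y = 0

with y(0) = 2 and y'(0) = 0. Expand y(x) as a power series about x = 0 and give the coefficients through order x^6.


Ansatz: y(x) = sum_{n>=0} a_n x^n, so y'(x) = sum_{n>=1} n a_n x^(n-1) and y''(x) = sum_{n>=2} n(n-1) a_n x^(n-2).
Substitute into P(x) y'' + Q(x) y' + R(x) y = 0 with P(x) = 1, Q(x) = 0, R(x) = 2x^2 - x + 2, and match powers of x.
Initial conditions: a_0 = 2, a_1 = 0.
Setting the coefficient of each power of x to zero and solving order by order (substituting the coefficients already found):
  x^0: 2 a_2 + 2 a_0 = 0  ->  2 a_2 = -2 a_0 = -4  ->  a_2 = -2
  x^1: 6 a_3 + 2 a_1 - a_0 = 0  ->  6 a_3 = -2 a_1 + a_0 = 2  ->  a_3 = 1/3
  x^2: 12 a_4 + 2 a_2 - a_1 + 2 a_0 = 0  ->  12 a_4 = -2 a_2 + a_1 - 2 a_0 = 0  ->  a_4 = 0
  x^3: 20 a_5 + 2 a_3 - a_2 + 2 a_1 = 0  ->  20 a_5 = -2 a_3 + a_2 - 2 a_1 = -8/3  ->  a_5 = -2/15
  x^4: 30 a_6 + 2 a_4 - a_3 + 2 a_2 = 0  ->  30 a_6 = -2 a_4 + a_3 - 2 a_2 = 13/3  ->  a_6 = 13/90
Truncated series: y(x) = 2 - 2 x^2 + (1/3) x^3 - (2/15) x^5 + (13/90) x^6 + O(x^7).

a_0 = 2; a_1 = 0; a_2 = -2; a_3 = 1/3; a_4 = 0; a_5 = -2/15; a_6 = 13/90


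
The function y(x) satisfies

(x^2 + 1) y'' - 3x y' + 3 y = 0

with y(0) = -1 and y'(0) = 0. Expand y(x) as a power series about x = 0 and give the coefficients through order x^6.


Ansatz: y(x) = sum_{n>=0} a_n x^n, so y'(x) = sum_{n>=1} n a_n x^(n-1) and y''(x) = sum_{n>=2} n(n-1) a_n x^(n-2).
Substitute into P(x) y'' + Q(x) y' + R(x) y = 0 with P(x) = x^2 + 1, Q(x) = -3x, R(x) = 3, and match powers of x.
Initial conditions: a_0 = -1, a_1 = 0.
Setting the coefficient of each power of x to zero and solving order by order (substituting the coefficients already found):
  x^0: 2 a_2 + 3 a_0 = 0  ->  2 a_2 = -3 a_0 = 3  ->  a_2 = 3/2
  x^1: 6 a_3 = 0  ->  a_3 = 0
  x^2: 12 a_4 - a_2 = 0  ->  12 a_4 = a_2 = 3/2  ->  a_4 = 1/8
  x^3: 20 a_5 = 0  ->  a_5 = 0
  x^4: 30 a_6 + 3 a_4 = 0  ->  30 a_6 = -3 a_4 = -3/8  ->  a_6 = -1/80
Truncated series: y(x) = -1 + (3/2) x^2 + (1/8) x^4 - (1/80) x^6 + O(x^7).

a_0 = -1; a_1 = 0; a_2 = 3/2; a_3 = 0; a_4 = 1/8; a_5 = 0; a_6 = -1/80


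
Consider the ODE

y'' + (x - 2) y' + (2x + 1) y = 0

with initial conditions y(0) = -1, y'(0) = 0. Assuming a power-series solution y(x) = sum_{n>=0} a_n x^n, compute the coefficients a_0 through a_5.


Ansatz: y(x) = sum_{n>=0} a_n x^n, so y'(x) = sum_{n>=1} n a_n x^(n-1) and y''(x) = sum_{n>=2} n(n-1) a_n x^(n-2).
Substitute into P(x) y'' + Q(x) y' + R(x) y = 0 with P(x) = 1, Q(x) = x - 2, R(x) = 2x + 1, and match powers of x.
Initial conditions: a_0 = -1, a_1 = 0.
Setting the coefficient of each power of x to zero and solving order by order (substituting the coefficients already found):
  x^0: 2 a_2 - 2 a_1 + a_0 = 0  ->  2 a_2 = 2 a_1 - a_0 = 1  ->  a_2 = 1/2
  x^1: 6 a_3 - 4 a_2 + 2 a_1 + 2 a_0 = 0  ->  6 a_3 = 4 a_2 - 2 a_1 - 2 a_0 = 4  ->  a_3 = 2/3
  x^2: 12 a_4 - 6 a_3 + 3 a_2 + 2 a_1 = 0  ->  12 a_4 = 6 a_3 - 3 a_2 - 2 a_1 = 5/2  ->  a_4 = 5/24
  x^3: 20 a_5 - 8 a_4 + 4 a_3 + 2 a_2 = 0  ->  20 a_5 = 8 a_4 - 4 a_3 - 2 a_2 = -2  ->  a_5 = -1/10
Truncated series: y(x) = -1 + (1/2) x^2 + (2/3) x^3 + (5/24) x^4 - (1/10) x^5 + O(x^6).

a_0 = -1; a_1 = 0; a_2 = 1/2; a_3 = 2/3; a_4 = 5/24; a_5 = -1/10


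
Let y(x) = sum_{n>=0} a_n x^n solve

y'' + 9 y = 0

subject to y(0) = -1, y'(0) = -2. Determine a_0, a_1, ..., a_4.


Ansatz: y(x) = sum_{n>=0} a_n x^n, so y'(x) = sum_{n>=1} n a_n x^(n-1) and y''(x) = sum_{n>=2} n(n-1) a_n x^(n-2).
Substitute into P(x) y'' + Q(x) y' + R(x) y = 0 with P(x) = 1, Q(x) = 0, R(x) = 9, and match powers of x.
Initial conditions: a_0 = -1, a_1 = -2.
Setting the coefficient of each power of x to zero and solving order by order (substituting the coefficients already found):
  x^0: 2 a_2 + 9 a_0 = 0  ->  2 a_2 = -9 a_0 = 9  ->  a_2 = 9/2
  x^1: 6 a_3 + 9 a_1 = 0  ->  6 a_3 = -9 a_1 = 18  ->  a_3 = 3
  x^2: 12 a_4 + 9 a_2 = 0  ->  12 a_4 = -9 a_2 = -81/2  ->  a_4 = -27/8
Truncated series: y(x) = -1 - 2 x + (9/2) x^2 + 3 x^3 - (27/8) x^4 + O(x^5).

a_0 = -1; a_1 = -2; a_2 = 9/2; a_3 = 3; a_4 = -27/8


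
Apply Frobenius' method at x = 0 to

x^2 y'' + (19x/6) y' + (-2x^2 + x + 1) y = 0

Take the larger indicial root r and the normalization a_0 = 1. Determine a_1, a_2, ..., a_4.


Write in Frobenius form y'' + (p(x)/x) y' + (q(x)/x^2) y = 0:
  p(x) = 19/6,  q(x) = -2x^2 + x + 1.
Indicial equation: r(r-1) + (19/6) r + (1) = 0 -> roots r_1 = -2/3, r_2 = -3/2.
Take r = r_1 = -2/3. Let y(x) = x^r sum_{n>=0} a_n x^n with a_0 = 1.
Substitute y = x^r sum a_n x^n and match x^{r+n}. The recurrence is
  D(n) a_n + 1 a_{n-1} - 2 a_{n-2} = 0,  where D(n) = (r+n)(r+n-1) + (19/6)(r+n) + (1).
  a_n = [-1 a_{n-1} + 2 a_{n-2}] / D(n).
Since the indicial polynomial factors as (r - r_1)(r - r_2), D(n) = (r_1 + n - r_1)(r_1 + n - r_2) = n(n + 5/6).
Evaluating step by step (a_0 = 1):
  n = 1: D(1) = 1(1 + 5/6) = 11/6; numerator = -1(1) = -1; a_1 = (-1)/(11/6) = -6/11
  n = 2: D(2) = 2(2 + 5/6) = 17/3; numerator = -1(-6/11) + 2(1) = 28/11; a_2 = (28/11)/(17/3) = 84/187
  n = 3: D(3) = 3(3 + 5/6) = 23/2; numerator = -1(84/187) + 2(-6/11) = -288/187; a_3 = (-288/187)/(23/2) = -576/4301
  n = 4: D(4) = 4(4 + 5/6) = 58/3; numerator = -1(-576/4301) + 2(84/187) = 4440/4301; a_4 = (4440/4301)/(58/3) = 6660/124729

r = -2/3; a_0 = 1; a_1 = -6/11; a_2 = 84/187; a_3 = -576/4301; a_4 = 6660/124729


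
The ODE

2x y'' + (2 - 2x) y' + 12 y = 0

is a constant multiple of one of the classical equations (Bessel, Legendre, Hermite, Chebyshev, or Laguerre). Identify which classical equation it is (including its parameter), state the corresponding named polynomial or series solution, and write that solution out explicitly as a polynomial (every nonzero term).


All three coefficients share the factor 2; dividing through by 2 gives  x y'' + (1 - x) y' + 6 y = 0.
This matches the Laguerre equation x y'' + (1 - x) y' + n y = 0 with n = 6; the polynomial solution is L_6(x).
With y = sum_k a_k x^k, matching x^k gives (k+1)k a_{k+1} + (k+1) a_{k+1} - k a_k + n a_k = 0, i.e. (k+1)^2 a_{k+1} = (k - n) a_k = (k - 6) a_k. The right side vanishes at k = 6, so the series terminates at degree 6.
Standard normalization L_n(0) = 1 gives a_0 = 1. Work upward with a_{k+1} = (k - 6) a_k / (k+1)^2:
  a_1 = (0 - 6)(1) / 1^2 = -6/1 = -6
  a_2 = (1 - 6)(-6) / 2^2 = 30/4 = 15/2
  a_3 = (2 - 6)(15/2) / 3^2 = -30/9 = -10/3
  a_4 = (3 - 6)(-10/3) / 4^2 = 10/16 = 5/8
  a_5 = (4 - 6)(5/8) / 5^2 = (-5/4)/25 = -1/20
  a_6 = (5 - 6)(-1/20) / 6^2 = (1/20)/36 = 1/720
Hence L_6(x) = x^6/720 - x^5/20 + 5 x^4/8 - 10 x^3/3 + 15 x^2/2 - 6 x + 1.

L_6(x); series = x^6/720 - x^5/20 + 5 x^4/8 - 10 x^3/3 + 15 x^2/2 - 6 x + 1


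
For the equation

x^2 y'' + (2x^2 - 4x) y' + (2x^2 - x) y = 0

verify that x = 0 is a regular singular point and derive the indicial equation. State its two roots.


Divide by x^2 to reach normal form y'' + P_1(x) y' + P_2(x) y = 0 with P_1(x) = 2 - 4/x and P_2(x) = 2 - 1/x.
x = 0 is a singular point because the y'-coefficient 2 - 4/x has a pole at x = 0 and the y-coefficient 2 - 1/x has a pole at x = 0.
It is a regular singular point because x P_1(x) = p(x) = 2x - 4 and x^2 P_2(x) = q(x) = 2x^2 - x are polynomials, hence analytic at x = 0.
p(0) = -4,  q(0) = 0.
Indicial equation: r(r-1) + p(0) r + q(0) = 0, i.e. r^2 + (p(0) - 1) r + q(0) = 0, i.e. r^2 - 5 r = 0.
Discriminant: (-5)^2 - 4(0) = 25, so r = (5 ± 5)/2.
Solving: r_1 = 5, r_2 = 0.

indicial: r^2 - 5 r = 0; roots r_1 = 5, r_2 = 0


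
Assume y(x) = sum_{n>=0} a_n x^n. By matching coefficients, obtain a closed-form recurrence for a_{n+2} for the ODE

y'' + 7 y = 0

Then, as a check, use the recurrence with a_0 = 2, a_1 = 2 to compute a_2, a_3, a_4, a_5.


Substitute y = sum_n a_n x^n into y'' + (const) y = 0.
y''(x) = sum_{n>=0} (n+2)(n+1) a_{n+2} x^n.
The ODE becomes sum_n [(n+2)(n+1) a_{n+2} + 7 a_n] x^n = 0.
Setting each coefficient to zero gives the recurrence:
  (n+2)(n+1) a_{n+2} + 7 a_n = 0,
  a_{n+2} = -7 / ((n+1)(n+2)) a_n.

Check with a_0 = 2, a_1 = 2 (apply the recurrence for n = 0, 1, 2, 3): a_0 = 2, a_1 = 2, a_2 = -7, a_3 = -7/3, a_4 = 49/12, a_5 = 49/60.

a_{n+2} = -7/((n+1)(n+2)) * a_n; check: a_0 = 2, a_1 = 2, a_2 = -7, a_3 = -7/3, a_4 = 49/12, a_5 = 49/60


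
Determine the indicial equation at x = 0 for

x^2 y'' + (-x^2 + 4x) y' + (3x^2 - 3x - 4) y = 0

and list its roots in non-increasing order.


Divide by x^2 to reach normal form y'' + P_1(x) y' + P_2(x) y = 0 with P_1(x) = -1 + 4/x and P_2(x) = 3 - 3/x - 4/x^2.
x = 0 is a singular point because the y'-coefficient -1 + 4/x has a pole at x = 0 and the y-coefficient 3 - 3/x - 4/x^2 has a pole at x = 0.
It is a regular singular point because x P_1(x) = p(x) = 4 - x and x^2 P_2(x) = q(x) = 3x^2 - 3x - 4 are polynomials, hence analytic at x = 0.
p(0) = 4,  q(0) = -4.
Indicial equation: r(r-1) + p(0) r + q(0) = 0, i.e. r^2 + (p(0) - 1) r + q(0) = 0, i.e. r^2 + 3 r - 4 = 0.
Discriminant: (3)^2 - 4(-4) = 25, so r = (-3 ± 5)/2.
Solving: r_1 = 1, r_2 = -4.

indicial: r^2 + 3 r - 4 = 0; roots r_1 = 1, r_2 = -4


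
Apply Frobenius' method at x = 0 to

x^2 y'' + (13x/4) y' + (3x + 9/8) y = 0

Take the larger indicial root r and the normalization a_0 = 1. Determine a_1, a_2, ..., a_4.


Write in Frobenius form y'' + (p(x)/x) y' + (q(x)/x^2) y = 0:
  p(x) = 13/4,  q(x) = 3x + 9/8.
Indicial equation: r(r-1) + (13/4) r + (9/8) = 0 -> roots r_1 = -3/4, r_2 = -3/2.
Take r = r_1 = -3/4. Let y(x) = x^r sum_{n>=0} a_n x^n with a_0 = 1.
Substitute y = x^r sum a_n x^n and match x^{r+n}. The recurrence is
  D(n) a_n + 3 a_{n-1} = 0,  where D(n) = (r+n)(r+n-1) + (13/4)(r+n) + (9/8).
  a_n = -3 / D(n) * a_{n-1}.
Since the indicial polynomial factors as (r - r_1)(r - r_2), D(n) = (r_1 + n - r_1)(r_1 + n - r_2) = n(n + 3/4).
Evaluating step by step (a_0 = 1):
  n = 1: D(1) = 1(1 + 3/4) = 7/4; numerator = -3(1) = -3; a_1 = (-3)/(7/4) = -12/7
  n = 2: D(2) = 2(2 + 3/4) = 11/2; numerator = -3(-12/7) = 36/7; a_2 = (36/7)/(11/2) = 72/77
  n = 3: D(3) = 3(3 + 3/4) = 45/4; numerator = -3(72/77) = -216/77; a_3 = (-216/77)/(45/4) = -96/385
  n = 4: D(4) = 4(4 + 3/4) = 19; numerator = -3(-96/385) = 288/385; a_4 = (288/385)/(19) = 288/7315

r = -3/4; a_0 = 1; a_1 = -12/7; a_2 = 72/77; a_3 = -96/385; a_4 = 288/7315


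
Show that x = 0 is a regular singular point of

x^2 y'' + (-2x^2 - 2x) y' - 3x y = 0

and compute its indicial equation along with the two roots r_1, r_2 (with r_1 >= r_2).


Divide by x^2 to reach normal form y'' + P_1(x) y' + P_2(x) y = 0 with P_1(x) = -2 - 2/x and P_2(x) = -3/x.
x = 0 is a singular point because the y'-coefficient -2 - 2/x has a pole at x = 0 and the y-coefficient -3/x has a pole at x = 0.
It is a regular singular point because x P_1(x) = p(x) = -2x - 2 and x^2 P_2(x) = q(x) = -3x are polynomials, hence analytic at x = 0.
p(0) = -2,  q(0) = 0.
Indicial equation: r(r-1) + p(0) r + q(0) = 0, i.e. r^2 + (p(0) - 1) r + q(0) = 0, i.e. r^2 - 3 r = 0.
Discriminant: (-3)^2 - 4(0) = 9, so r = (3 ± 3)/2.
Solving: r_1 = 3, r_2 = 0.

indicial: r^2 - 3 r = 0; roots r_1 = 3, r_2 = 0


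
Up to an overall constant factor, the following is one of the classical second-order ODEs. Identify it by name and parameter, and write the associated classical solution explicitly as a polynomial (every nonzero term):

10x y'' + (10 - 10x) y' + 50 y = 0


All three coefficients share the factor 10; dividing through by 10 gives  x y'' + (1 - x) y' + 5 y = 0.
This matches the Laguerre equation x y'' + (1 - x) y' + n y = 0 with n = 5; the polynomial solution is L_5(x).
With y = sum_k a_k x^k, matching x^k gives (k+1)k a_{k+1} + (k+1) a_{k+1} - k a_k + n a_k = 0, i.e. (k+1)^2 a_{k+1} = (k - n) a_k = (k - 5) a_k. The right side vanishes at k = 5, so the series terminates at degree 5.
Standard normalization L_n(0) = 1 gives a_0 = 1. Work upward with a_{k+1} = (k - 5) a_k / (k+1)^2:
  a_1 = (0 - 5)(1) / 1^2 = -5/1 = -5
  a_2 = (1 - 5)(-5) / 2^2 = 20/4 = 5
  a_3 = (2 - 5)(5) / 3^2 = -15/9 = -5/3
  a_4 = (3 - 5)(-5/3) / 4^2 = (10/3)/16 = 5/24
  a_5 = (4 - 5)(5/24) / 5^2 = (-5/24)/25 = -1/120
Hence L_5(x) = -x^5/120 + 5 x^4/24 - 5 x^3/3 + 5 x^2 - 5 x + 1.

L_5(x); series = -x^5/120 + 5 x^4/24 - 5 x^3/3 + 5 x^2 - 5 x + 1


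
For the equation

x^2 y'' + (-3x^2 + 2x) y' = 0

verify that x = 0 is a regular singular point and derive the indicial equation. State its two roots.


Divide by x^2 to reach normal form y'' + P_1(x) y' + P_2(x) y = 0 with P_1(x) = -3 + 2/x and P_2(x) = 0.
x = 0 is a singular point because the y'-coefficient -3 + 2/x has a pole at x = 0.
It is a regular singular point because x P_1(x) = p(x) = 2 - 3x and x^2 P_2(x) = q(x) = 0 are polynomials, hence analytic at x = 0.
p(0) = 2,  q(0) = 0.
Indicial equation: r(r-1) + p(0) r + q(0) = 0, i.e. r^2 + (p(0) - 1) r + q(0) = 0, i.e. r^2 + 1 r = 0.
Discriminant: (1)^2 - 4(0) = 1, so r = (-1 ± 1)/2.
Solving: r_1 = 0, r_2 = -1.

indicial: r^2 + 1 r = 0; roots r_1 = 0, r_2 = -1


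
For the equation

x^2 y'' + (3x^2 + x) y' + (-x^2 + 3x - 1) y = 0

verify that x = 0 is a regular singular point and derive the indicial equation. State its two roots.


Divide by x^2 to reach normal form y'' + P_1(x) y' + P_2(x) y = 0 with P_1(x) = 3 + 1/x and P_2(x) = -1 + 3/x - 1/x^2.
x = 0 is a singular point because the y'-coefficient 3 + 1/x has a pole at x = 0 and the y-coefficient -1 + 3/x - 1/x^2 has a pole at x = 0.
It is a regular singular point because x P_1(x) = p(x) = 3x + 1 and x^2 P_2(x) = q(x) = -x^2 + 3x - 1 are polynomials, hence analytic at x = 0.
p(0) = 1,  q(0) = -1.
Indicial equation: r(r-1) + p(0) r + q(0) = 0, i.e. r^2 + (p(0) - 1) r + q(0) = 0, i.e. r^2 - 1 = 0.
Discriminant: (0)^2 - 4(-1) = 4, so r = (0 ± 2)/2.
Solving: r_1 = 1, r_2 = -1.

indicial: r^2 - 1 = 0; roots r_1 = 1, r_2 = -1


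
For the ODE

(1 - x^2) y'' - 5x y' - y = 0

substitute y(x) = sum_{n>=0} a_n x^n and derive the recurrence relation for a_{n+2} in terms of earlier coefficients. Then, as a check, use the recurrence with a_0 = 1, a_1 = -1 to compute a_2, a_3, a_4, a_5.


Substitute y = sum_n a_n x^n.
(1 - 1 x^2) y'' contributes (n+2)(n+1) a_{n+2} - n(n-1) a_n at x^n.
-5 x y'(x) contributes -5 n a_n at x^n.
-y(x) contributes -1 a_n at x^n.
Matching x^n: (n+2)(n+1) a_{n+2} + (-n(n-1) - 5 n - 1) a_n = 0.
Thus a_{n+2} = (n(n-1) + 5 n + 1) / ((n+1)(n+2)) * a_n.

Check with a_0 = 1, a_1 = -1 (apply the recurrence for n = 0, 1, 2, 3): a_0 = 1, a_1 = -1, a_2 = 1/2, a_3 = -1, a_4 = 13/24, a_5 = -11/10.

a_(n+2) = (n(n-1) + 5 n + 1) / ((n+1)(n+2)) * a_n; check: a_0 = 1, a_1 = -1, a_2 = 1/2, a_3 = -1, a_4 = 13/24, a_5 = -11/10


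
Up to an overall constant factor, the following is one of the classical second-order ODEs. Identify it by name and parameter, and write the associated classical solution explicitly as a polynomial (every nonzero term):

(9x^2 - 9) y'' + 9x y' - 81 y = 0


All three coefficients share the factor -9; dividing through by -9 gives  (1 - x^2) y'' - x y' + 9 y = 0.
This matches the Chebyshev equation (1 - x^2) y'' - x y' + n^2 y = 0 (note the -x y' term, not -2x y') with n^2 = 9, so n = 3; the polynomial solution is T_3(x).
With y = sum_k a_k x^k, matching x^k gives (k+2)(k+1) a_{k+2} = (k^2 - n^2) a_k = (k - 3)(k + 3) a_k. The right side vanishes at k = 3, so the series with the parity of 3 terminates at degree 3.
Standard normalization: leading coefficient of T_n is 2^(n-1), so a_3 = 2^2 = 4. Work downward with a_k = (k+1)(k+2) a_{k+2} / ((k - 3)(k + 3)):
  a_1 = (2)(3)(4) / ((1 - 3)(1 + 3)) = 24/(-8) = -3
Hence T_3(x) = 4 x^3 - 3 x.

T_3(x); series = 4 x^3 - 3 x


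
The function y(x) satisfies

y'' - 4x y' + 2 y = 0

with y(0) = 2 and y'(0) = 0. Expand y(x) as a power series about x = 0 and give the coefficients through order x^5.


Ansatz: y(x) = sum_{n>=0} a_n x^n, so y'(x) = sum_{n>=1} n a_n x^(n-1) and y''(x) = sum_{n>=2} n(n-1) a_n x^(n-2).
Substitute into P(x) y'' + Q(x) y' + R(x) y = 0 with P(x) = 1, Q(x) = -4x, R(x) = 2, and match powers of x.
Initial conditions: a_0 = 2, a_1 = 0.
Setting the coefficient of each power of x to zero and solving order by order (substituting the coefficients already found):
  x^0: 2 a_2 + 2 a_0 = 0  ->  2 a_2 = -2 a_0 = -4  ->  a_2 = -2
  x^1: 6 a_3 - 2 a_1 = 0  ->  6 a_3 = 2 a_1 = 0  ->  a_3 = 0
  x^2: 12 a_4 - 6 a_2 = 0  ->  12 a_4 = 6 a_2 = -12  ->  a_4 = -1
  x^3: 20 a_5 - 10 a_3 = 0  ->  20 a_5 = 10 a_3 = 0  ->  a_5 = 0
Truncated series: y(x) = 2 - 2 x^2 - x^4 + O(x^6).

a_0 = 2; a_1 = 0; a_2 = -2; a_3 = 0; a_4 = -1; a_5 = 0


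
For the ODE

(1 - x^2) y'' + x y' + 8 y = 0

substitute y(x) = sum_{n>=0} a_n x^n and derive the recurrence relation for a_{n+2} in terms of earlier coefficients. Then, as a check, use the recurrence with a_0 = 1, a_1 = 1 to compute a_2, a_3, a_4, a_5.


Substitute y = sum_n a_n x^n.
(1 - 1 x^2) y'' contributes (n+2)(n+1) a_{n+2} - n(n-1) a_n at x^n.
x y'(x) contributes n a_n at x^n.
8 y(x) contributes 8 a_n at x^n.
Matching x^n: (n+2)(n+1) a_{n+2} + (-n(n-1) + n + 8) a_n = 0.
Thus a_{n+2} = (n(n-1) - n - 8) / ((n+1)(n+2)) * a_n.

Check with a_0 = 1, a_1 = 1 (apply the recurrence for n = 0, 1, 2, 3): a_0 = 1, a_1 = 1, a_2 = -4, a_3 = -3/2, a_4 = 8/3, a_5 = 3/8.

a_(n+2) = (n(n-1) - n - 8) / ((n+1)(n+2)) * a_n; check: a_0 = 1, a_1 = 1, a_2 = -4, a_3 = -3/2, a_4 = 8/3, a_5 = 3/8


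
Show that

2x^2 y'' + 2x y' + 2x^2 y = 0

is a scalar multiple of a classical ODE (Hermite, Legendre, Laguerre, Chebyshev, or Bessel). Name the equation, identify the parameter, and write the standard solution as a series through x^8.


All three coefficients share the factor 2; dividing through by 2 gives  x^2 y'' + x y' + x^2 y = 0.
This matches the Bessel equation x^2 y'' + x y' + (x^2 - nu^2) y = 0 with nu^2 = 0, so nu = 0; the solution bounded at x = 0 is J_0(x).
Frobenius at x = 0: indicial roots ±nu; for r = nu the recurrence k(k + 2nu) c_k = -c_{k-2} gives the standard series J_nu(x) = sum_{k>=0} (-1)^k / (k! (k+nu)!) (x/2)^(2k+nu). Evaluate the first 5 terms:
  k = 0: (-1)^0 / (0! * 0! * 2^0) x^0 = 1/(1*1*1) x^0 = (1) x^0
  k = 1: (-1)^1 / (1! * 1! * 2^2) x^2 = -1/(1*1*4) x^2 = (-1/4) x^2
  k = 2: (-1)^2 / (2! * 2! * 2^4) x^4 = 1/(2*2*16) x^4 = (1/64) x^4
  k = 3: (-1)^3 / (3! * 3! * 2^6) x^6 = -1/(6*6*64) x^6 = (-1/2304) x^6
  k = 4: (-1)^4 / (4! * 4! * 2^8) x^8 = 1/(24*24*256) x^8 = (1/147456) x^8
Hence J_0(x) = x^8/147456 - x^6/2304 + x^4/64 - x^2/4 + 1 + ....

J_0(x); series = x^8/147456 - x^6/2304 + x^4/64 - x^2/4 + 1


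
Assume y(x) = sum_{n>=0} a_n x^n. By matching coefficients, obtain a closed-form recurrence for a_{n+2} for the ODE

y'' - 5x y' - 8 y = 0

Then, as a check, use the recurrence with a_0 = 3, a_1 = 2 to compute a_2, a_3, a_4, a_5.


Substitute y = sum_n a_n x^n.
y''(x) has coefficient (n+2)(n+1) a_{n+2} at x^n;
-5 x y'(x) has coefficient -5 n a_n at x^n (shift);
-8 y(x) has coefficient -8 a_n at x^n.
Matching x^n: (n+2)(n+1) a_{n+2} + (-5n - 8) a_n = 0.
Thus a_{n+2} = (5n + 8) / ((n+1)(n+2)) * a_n.

Check with a_0 = 3, a_1 = 2 (apply the recurrence for n = 0, 1, 2, 3): a_0 = 3, a_1 = 2, a_2 = 12, a_3 = 13/3, a_4 = 18, a_5 = 299/60.

a_(n+2) = (5n + 8) / ((n+1)(n+2)) * a_n; check: a_0 = 3, a_1 = 2, a_2 = 12, a_3 = 13/3, a_4 = 18, a_5 = 299/60


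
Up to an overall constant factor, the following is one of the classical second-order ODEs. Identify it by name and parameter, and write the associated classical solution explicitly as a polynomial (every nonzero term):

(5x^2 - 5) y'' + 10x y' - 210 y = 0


All three coefficients share the factor -5; dividing through by -5 gives  (1 - x^2) y'' - 2x y' + 42 y = 0.
This matches the Legendre equation (1 - x^2) y'' - 2x y' + n(n+1) y = 0 (note the -2x y' term) with n(n+1) = 42, so n = 6; the polynomial solution is P_6(x).
With y = sum_k a_k x^k, matching x^k gives (k+2)(k+1) a_{k+2} = [k(k+1) - n(n+1)] a_k = (k - 6)(k + 7) a_k. The right side vanishes at k = 6, so the series with the parity of 6 terminates at degree 6.
Standard normalization (P_n(1) = 1): leading coefficient (2n)!/(2^n (n!)^2) = 479001600/(64*518400) = 231/16, so a_6 = 231/16. Work downward with a_k = (k+1)(k+2) a_{k+2} / ((k - 6)(k + 7)):
  a_4 = (5)(6)(231/16) / ((4 - 6)(4 + 7)) = (3465/8)/(-22) = -315/16
  a_2 = (3)(4)(-315/16) / ((2 - 6)(2 + 7)) = (-945/4)/(-36) = 105/16
  a_0 = (1)(2)(105/16) / ((0 - 6)(0 + 7)) = (105/8)/(-42) = -5/16
Hence P_6(x) = 231 x^6/16 - 315 x^4/16 + 105 x^2/16 - 5/16.

P_6(x); series = 231 x^6/16 - 315 x^4/16 + 105 x^2/16 - 5/16


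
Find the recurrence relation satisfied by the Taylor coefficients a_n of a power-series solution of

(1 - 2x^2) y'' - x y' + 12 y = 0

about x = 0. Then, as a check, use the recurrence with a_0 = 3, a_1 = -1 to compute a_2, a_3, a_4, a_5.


Substitute y = sum_n a_n x^n.
(1 - 2 x^2) y'' contributes (n+2)(n+1) a_{n+2} - 2 n(n-1) a_n at x^n.
-x y'(x) contributes -n a_n at x^n.
12 y(x) contributes 12 a_n at x^n.
Matching x^n: (n+2)(n+1) a_{n+2} + (-2 n(n-1) - n + 12) a_n = 0.
Thus a_{n+2} = (2 n(n-1) + n - 12) / ((n+1)(n+2)) * a_n.

Check with a_0 = 3, a_1 = -1 (apply the recurrence for n = 0, 1, 2, 3): a_0 = 3, a_1 = -1, a_2 = -18, a_3 = 11/6, a_4 = 9, a_5 = 11/40.

a_(n+2) = (2 n(n-1) + n - 12) / ((n+1)(n+2)) * a_n; check: a_0 = 3, a_1 = -1, a_2 = -18, a_3 = 11/6, a_4 = 9, a_5 = 11/40


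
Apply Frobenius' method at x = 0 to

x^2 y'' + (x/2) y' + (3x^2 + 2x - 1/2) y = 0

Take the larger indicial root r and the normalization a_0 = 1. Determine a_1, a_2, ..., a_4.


Write in Frobenius form y'' + (p(x)/x) y' + (q(x)/x^2) y = 0:
  p(x) = 1/2,  q(x) = 3x^2 + 2x - 1/2.
Indicial equation: r(r-1) + (1/2) r + (-1/2) = 0 -> roots r_1 = 1, r_2 = -1/2.
Take r = r_1 = 1. Let y(x) = x^r sum_{n>=0} a_n x^n with a_0 = 1.
Substitute y = x^r sum a_n x^n and match x^{r+n}. The recurrence is
  D(n) a_n + 2 a_{n-1} + 3 a_{n-2} = 0,  where D(n) = (r+n)(r+n-1) + (1/2)(r+n) + (-1/2).
  a_n = [-2 a_{n-1} - 3 a_{n-2}] / D(n).
Since the indicial polynomial factors as (r - r_1)(r - r_2), D(n) = (r_1 + n - r_1)(r_1 + n - r_2) = n(n + 3/2).
Evaluating step by step (a_0 = 1):
  n = 1: D(1) = 1(1 + 3/2) = 5/2; numerator = -2(1) = -2; a_1 = (-2)/(5/2) = -4/5
  n = 2: D(2) = 2(2 + 3/2) = 7; numerator = -2(-4/5) - 3(1) = -7/5; a_2 = (-7/5)/(7) = -1/5
  n = 3: D(3) = 3(3 + 3/2) = 27/2; numerator = -2(-1/5) - 3(-4/5) = 14/5; a_3 = (14/5)/(27/2) = 28/135
  n = 4: D(4) = 4(4 + 3/2) = 22; numerator = -2(28/135) - 3(-1/5) = 5/27; a_4 = (5/27)/(22) = 5/594

r = 1; a_0 = 1; a_1 = -4/5; a_2 = -1/5; a_3 = 28/135; a_4 = 5/594


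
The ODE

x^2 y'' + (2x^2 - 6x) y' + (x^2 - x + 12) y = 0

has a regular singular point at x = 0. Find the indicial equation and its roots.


Divide by x^2 to reach normal form y'' + P_1(x) y' + P_2(x) y = 0 with P_1(x) = 2 - 6/x and P_2(x) = 1 - 1/x + 12/x^2.
x = 0 is a singular point because the y'-coefficient 2 - 6/x has a pole at x = 0 and the y-coefficient 1 - 1/x + 12/x^2 has a pole at x = 0.
It is a regular singular point because x P_1(x) = p(x) = 2x - 6 and x^2 P_2(x) = q(x) = x^2 - x + 12 are polynomials, hence analytic at x = 0.
p(0) = -6,  q(0) = 12.
Indicial equation: r(r-1) + p(0) r + q(0) = 0, i.e. r^2 + (p(0) - 1) r + q(0) = 0, i.e. r^2 - 7 r + 12 = 0.
Discriminant: (-7)^2 - 4(12) = 1, so r = (7 ± 1)/2.
Solving: r_1 = 4, r_2 = 3.

indicial: r^2 - 7 r + 12 = 0; roots r_1 = 4, r_2 = 3


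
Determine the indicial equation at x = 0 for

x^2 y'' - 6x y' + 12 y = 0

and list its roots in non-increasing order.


Divide by x^2 to reach normal form y'' + P_1(x) y' + P_2(x) y = 0 with P_1(x) = -6/x and P_2(x) = 12/x^2.
x = 0 is a singular point because the y'-coefficient -6/x has a pole at x = 0 and the y-coefficient 12/x^2 has a pole at x = 0.
It is a regular singular point because x P_1(x) = p(x) = -6 and x^2 P_2(x) = q(x) = 12 are polynomials, hence analytic at x = 0.
p(0) = -6,  q(0) = 12.
Indicial equation: r(r-1) + p(0) r + q(0) = 0, i.e. r^2 + (p(0) - 1) r + q(0) = 0, i.e. r^2 - 7 r + 12 = 0.
Discriminant: (-7)^2 - 4(12) = 1, so r = (7 ± 1)/2.
Solving: r_1 = 4, r_2 = 3.

indicial: r^2 - 7 r + 12 = 0; roots r_1 = 4, r_2 = 3


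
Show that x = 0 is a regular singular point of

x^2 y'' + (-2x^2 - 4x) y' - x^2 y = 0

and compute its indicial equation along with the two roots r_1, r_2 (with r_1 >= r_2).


Divide by x^2 to reach normal form y'' + P_1(x) y' + P_2(x) y = 0 with P_1(x) = -2 - 4/x and P_2(x) = -1.
x = 0 is a singular point because the y'-coefficient -2 - 4/x has a pole at x = 0.
It is a regular singular point because x P_1(x) = p(x) = -2x - 4 and x^2 P_2(x) = q(x) = -x^2 are polynomials, hence analytic at x = 0.
p(0) = -4,  q(0) = 0.
Indicial equation: r(r-1) + p(0) r + q(0) = 0, i.e. r^2 + (p(0) - 1) r + q(0) = 0, i.e. r^2 - 5 r = 0.
Discriminant: (-5)^2 - 4(0) = 25, so r = (5 ± 5)/2.
Solving: r_1 = 5, r_2 = 0.

indicial: r^2 - 5 r = 0; roots r_1 = 5, r_2 = 0


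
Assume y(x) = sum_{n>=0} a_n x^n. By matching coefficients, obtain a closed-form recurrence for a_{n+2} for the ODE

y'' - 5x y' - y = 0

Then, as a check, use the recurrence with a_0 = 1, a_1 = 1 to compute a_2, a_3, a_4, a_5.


Substitute y = sum_n a_n x^n.
y''(x) has coefficient (n+2)(n+1) a_{n+2} at x^n;
-5 x y'(x) has coefficient -5 n a_n at x^n (shift);
-y(x) has coefficient -1 a_n at x^n.
Matching x^n: (n+2)(n+1) a_{n+2} + (-5n - 1) a_n = 0.
Thus a_{n+2} = (5n + 1) / ((n+1)(n+2)) * a_n.

Check with a_0 = 1, a_1 = 1 (apply the recurrence for n = 0, 1, 2, 3): a_0 = 1, a_1 = 1, a_2 = 1/2, a_3 = 1, a_4 = 11/24, a_5 = 4/5.

a_(n+2) = (5n + 1) / ((n+1)(n+2)) * a_n; check: a_0 = 1, a_1 = 1, a_2 = 1/2, a_3 = 1, a_4 = 11/24, a_5 = 4/5


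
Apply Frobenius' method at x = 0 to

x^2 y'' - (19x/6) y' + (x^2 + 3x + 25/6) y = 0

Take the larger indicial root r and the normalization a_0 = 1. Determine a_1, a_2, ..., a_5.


Write in Frobenius form y'' + (p(x)/x) y' + (q(x)/x^2) y = 0:
  p(x) = -19/6,  q(x) = x^2 + 3x + 25/6.
Indicial equation: r(r-1) + (-19/6) r + (25/6) = 0 -> roots r_1 = 5/2, r_2 = 5/3.
Take r = r_1 = 5/2. Let y(x) = x^r sum_{n>=0} a_n x^n with a_0 = 1.
Substitute y = x^r sum a_n x^n and match x^{r+n}. The recurrence is
  D(n) a_n + 3 a_{n-1} + 1 a_{n-2} = 0,  where D(n) = (r+n)(r+n-1) + (-19/6)(r+n) + (25/6).
  a_n = [-3 a_{n-1} - 1 a_{n-2}] / D(n).
Since the indicial polynomial factors as (r - r_1)(r - r_2), D(n) = (r_1 + n - r_1)(r_1 + n - r_2) = n(n + 5/6).
Evaluating step by step (a_0 = 1):
  n = 1: D(1) = 1(1 + 5/6) = 11/6; numerator = -3(1) = -3; a_1 = (-3)/(11/6) = -18/11
  n = 2: D(2) = 2(2 + 5/6) = 17/3; numerator = -3(-18/11) - 1(1) = 43/11; a_2 = (43/11)/(17/3) = 129/187
  n = 3: D(3) = 3(3 + 5/6) = 23/2; numerator = -3(129/187) - 1(-18/11) = -81/187; a_3 = (-81/187)/(23/2) = -162/4301
  n = 4: D(4) = 4(4 + 5/6) = 58/3; numerator = -3(-162/4301) - 1(129/187) = -2481/4301; a_4 = (-2481/4301)/(58/3) = -7443/249458
  n = 5: D(5) = 5(5 + 5/6) = 175/6; numerator = -3(-7443/249458) - 1(-162/4301) = 31725/249458; a_5 = (31725/249458)/(175/6) = 3807/873103

r = 5/2; a_0 = 1; a_1 = -18/11; a_2 = 129/187; a_3 = -162/4301; a_4 = -7443/249458; a_5 = 3807/873103


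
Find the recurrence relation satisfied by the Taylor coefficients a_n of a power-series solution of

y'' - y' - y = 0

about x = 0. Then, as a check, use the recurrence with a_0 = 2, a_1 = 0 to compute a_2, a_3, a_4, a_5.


Substitute y = sum_n a_n x^n.
y''(x) has coefficient (n+2)(n+1) a_{n+2} at x^n;
-y'(x) has coefficient -(n+1) a_{n+1} at x^n;
-y(x) has coefficient -1 a_n at x^n.
Matching x^n: (n+2)(n+1) a_{n+2} - (n+1) a_{n+1} - 1 a_n = 0.
Thus a_{n+2} = [(n+1) a_{n+1} + 1 a_n] / ((n+1)(n+2)).

Check with a_0 = 2, a_1 = 0 (apply the recurrence for n = 0, 1, 2, 3): a_0 = 2, a_1 = 0, a_2 = 1, a_3 = 1/3, a_4 = 1/6, a_5 = 1/20.

a_(n+2) = [(n+1) a_(n+1) + 1 a_n] / ((n+1)(n+2)); check: a_0 = 2, a_1 = 0, a_2 = 1, a_3 = 1/3, a_4 = 1/6, a_5 = 1/20


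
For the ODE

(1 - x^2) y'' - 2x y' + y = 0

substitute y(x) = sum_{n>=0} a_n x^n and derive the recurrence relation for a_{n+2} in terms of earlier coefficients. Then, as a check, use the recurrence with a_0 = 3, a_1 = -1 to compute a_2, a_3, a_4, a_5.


Substitute y = sum_n a_n x^n.
(1 - 1 x^2) y'' contributes (n+2)(n+1) a_{n+2} - n(n-1) a_n at x^n.
-2 x y'(x) contributes -2 n a_n at x^n.
y(x) contributes 1 a_n at x^n.
Matching x^n: (n+2)(n+1) a_{n+2} + (-n(n-1) - 2 n + 1) a_n = 0.
Thus a_{n+2} = (n(n-1) + 2 n - 1) / ((n+1)(n+2)) * a_n.

Check with a_0 = 3, a_1 = -1 (apply the recurrence for n = 0, 1, 2, 3): a_0 = 3, a_1 = -1, a_2 = -3/2, a_3 = -1/6, a_4 = -5/8, a_5 = -11/120.

a_(n+2) = (n(n-1) + 2 n - 1) / ((n+1)(n+2)) * a_n; check: a_0 = 3, a_1 = -1, a_2 = -3/2, a_3 = -1/6, a_4 = -5/8, a_5 = -11/120


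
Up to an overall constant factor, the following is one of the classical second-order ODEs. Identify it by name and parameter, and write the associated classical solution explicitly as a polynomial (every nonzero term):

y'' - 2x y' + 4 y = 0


The equation is already in a standard form:  y'' - 2x y' + 4 y = 0.
This matches the Hermite equation y'' - 2x y' + 2n y = 0 with 2n = 4, so n = 2; the polynomial solution is H_2(x).
With y = sum_k a_k x^k, matching x^k gives (k+2)(k+1) a_{k+2} = 2(k - n) a_k = 2(k - 2) a_k. The right side vanishes at k = 2, so the series with the parity of 2 terminates at degree 2.
Standard normalization: leading coefficient of H_n is 2^n, so a_2 = 2^2 = 4. Work downward with a_k = (k+1)(k+2) a_{k+2} / (2(k - n)):
  a_0 = (1)(2)(4) / (2(0 - 2)) = 8/(-4) = -2
Hence H_2(x) = 4 x^2 - 2.

H_2(x); series = 4 x^2 - 2


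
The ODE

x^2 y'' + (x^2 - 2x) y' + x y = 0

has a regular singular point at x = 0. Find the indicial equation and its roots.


Divide by x^2 to reach normal form y'' + P_1(x) y' + P_2(x) y = 0 with P_1(x) = 1 - 2/x and P_2(x) = 1/x.
x = 0 is a singular point because the y'-coefficient 1 - 2/x has a pole at x = 0 and the y-coefficient 1/x has a pole at x = 0.
It is a regular singular point because x P_1(x) = p(x) = x - 2 and x^2 P_2(x) = q(x) = x are polynomials, hence analytic at x = 0.
p(0) = -2,  q(0) = 0.
Indicial equation: r(r-1) + p(0) r + q(0) = 0, i.e. r^2 + (p(0) - 1) r + q(0) = 0, i.e. r^2 - 3 r = 0.
Discriminant: (-3)^2 - 4(0) = 9, so r = (3 ± 3)/2.
Solving: r_1 = 3, r_2 = 0.

indicial: r^2 - 3 r = 0; roots r_1 = 3, r_2 = 0


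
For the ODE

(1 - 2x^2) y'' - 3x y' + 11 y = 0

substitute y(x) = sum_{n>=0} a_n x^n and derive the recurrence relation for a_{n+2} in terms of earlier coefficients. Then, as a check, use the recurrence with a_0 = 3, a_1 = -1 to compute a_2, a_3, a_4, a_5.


Substitute y = sum_n a_n x^n.
(1 - 2 x^2) y'' contributes (n+2)(n+1) a_{n+2} - 2 n(n-1) a_n at x^n.
-3 x y'(x) contributes -3 n a_n at x^n.
11 y(x) contributes 11 a_n at x^n.
Matching x^n: (n+2)(n+1) a_{n+2} + (-2 n(n-1) - 3 n + 11) a_n = 0.
Thus a_{n+2} = (2 n(n-1) + 3 n - 11) / ((n+1)(n+2)) * a_n.

Check with a_0 = 3, a_1 = -1 (apply the recurrence for n = 0, 1, 2, 3): a_0 = 3, a_1 = -1, a_2 = -33/2, a_3 = 4/3, a_4 = 11/8, a_5 = 2/3.

a_(n+2) = (2 n(n-1) + 3 n - 11) / ((n+1)(n+2)) * a_n; check: a_0 = 3, a_1 = -1, a_2 = -33/2, a_3 = 4/3, a_4 = 11/8, a_5 = 2/3
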